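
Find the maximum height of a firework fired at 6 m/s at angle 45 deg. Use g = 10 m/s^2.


Given: v0 = 6 m/s, theta = 45 deg, g = 10 m/s^2
sin^2(45) = 1/2
Using H = v0^2 * sin^2(theta) / (2*g)
H = 6^2 * 1/2 / (2*10)
H = 36 * 1/2 / 20
H = 18 / 20
H = 9/10 m

9/10 m


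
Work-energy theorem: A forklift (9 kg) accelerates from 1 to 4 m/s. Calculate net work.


Given: m = 9 kg, v0 = 1 m/s, v = 4 m/s
Using W = (1/2)*m*(v^2 - v0^2)
v^2 = 4^2 = 16
v0^2 = 1^2 = 1
v^2 - v0^2 = 16 - 1 = 15
W = (1/2)*9*15 = 135/2 J

135/2 J


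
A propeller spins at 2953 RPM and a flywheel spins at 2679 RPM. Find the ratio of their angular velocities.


Given: RPM_A = 2953, RPM_B = 2679
omega = 2*pi*RPM/60, so omega_A/omega_B = RPM_A / RPM_B
omega_A/omega_B = 2953 / 2679
omega_A/omega_B = 2953/2679

2953/2679


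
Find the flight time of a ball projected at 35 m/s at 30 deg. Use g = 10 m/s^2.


Given: v0 = 35 m/s, theta = 30 deg, g = 10 m/s^2
sin(30) = 1/2
Using T = 2*v0*sin(theta) / g
T = 2*35*1/2 / 10
T = 35 / 10
T = 7/2 s

7/2 s


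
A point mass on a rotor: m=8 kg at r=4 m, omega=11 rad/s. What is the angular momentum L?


Given: m = 8 kg, r = 4 m, omega = 11 rad/s
For a point mass: I = m*r^2
I = 8*4^2 = 8*16 = 128
L = I*omega = 128*11
L = 1408 kg*m^2/s

1408 kg*m^2/s


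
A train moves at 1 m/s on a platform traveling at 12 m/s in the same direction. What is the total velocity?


Given: object velocity = 1 m/s, platform velocity = 12 m/s (same direction)
Using classical velocity addition: v_total = v_object + v_platform
v_total = 1 + 12
v_total = 13 m/s

13 m/s


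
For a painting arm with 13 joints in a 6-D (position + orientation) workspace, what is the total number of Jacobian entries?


Given: task space dimension = 6, joints = 13
Jacobian is a 6 x 13 matrix
Total entries = rows * columns
Total = 6 * 13
Total = 78

78


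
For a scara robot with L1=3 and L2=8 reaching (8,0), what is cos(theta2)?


Given: L1 = 3, L2 = 8, target (x, y) = (8, 0)
Using cos(theta2) = (x^2 + y^2 - L1^2 - L2^2) / (2*L1*L2)
x^2 + y^2 = 8^2 + 0 = 64
L1^2 + L2^2 = 9 + 64 = 73
Numerator = 64 - 73 = -9
Denominator = 2*3*8 = 48
cos(theta2) = -9/48 = -3/16

-3/16


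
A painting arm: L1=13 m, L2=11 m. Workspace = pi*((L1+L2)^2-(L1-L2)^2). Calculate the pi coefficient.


Given: L1 = 13, L2 = 11
(L1+L2)^2 = (24)^2 = 576
(L1-L2)^2 = (2)^2 = 4
Difference = 576 - 4 = 572
This equals 4*L1*L2 = 4*13*11 = 572
Workspace area = 572*pi

572


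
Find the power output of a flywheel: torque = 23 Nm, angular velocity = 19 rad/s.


Given: tau = 23 Nm, omega = 19 rad/s
Using P = tau * omega
P = 23 * 19
P = 437 W

437 W


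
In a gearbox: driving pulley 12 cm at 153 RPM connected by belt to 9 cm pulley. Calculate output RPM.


Given: D1 = 12 cm, w1 = 153 RPM, D2 = 9 cm
Using D1*w1 = D2*w2
w2 = D1*w1 / D2
w2 = 12*153 / 9
w2 = 1836 / 9
w2 = 204 RPM

204 RPM


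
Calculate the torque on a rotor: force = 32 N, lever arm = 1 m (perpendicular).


Given: F = 32 N, r = 1 m, angle = 90 deg (perpendicular)
Using tau = F * r * sin(90)
sin(90) = 1
tau = 32 * 1 * 1
tau = 32 Nm

32 Nm


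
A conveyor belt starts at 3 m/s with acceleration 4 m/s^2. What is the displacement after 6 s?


Given: v0 = 3 m/s, a = 4 m/s^2, t = 6 s
Using s = v0*t + (1/2)*a*t^2
s = 3*6 + (1/2)*4*6^2
s = 18 + (1/2)*144
s = 18 + 72
s = 90

90 m


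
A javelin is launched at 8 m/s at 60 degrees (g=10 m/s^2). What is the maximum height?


Given: v0 = 8 m/s, theta = 60 deg, g = 10 m/s^2
sin^2(60) = 3/4
Using H = v0^2 * sin^2(theta) / (2*g)
H = 8^2 * 3/4 / (2*10)
H = 64 * 3/4 / 20
H = 48 / 20
H = 12/5 m

12/5 m


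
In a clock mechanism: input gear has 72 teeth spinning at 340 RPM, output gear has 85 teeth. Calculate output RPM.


Given: N1 = 72 teeth, w1 = 340 RPM, N2 = 85 teeth
Using N1*w1 = N2*w2
w2 = N1*w1 / N2
w2 = 72*340 / 85
w2 = 24480 / 85
w2 = 288 RPM

288 RPM


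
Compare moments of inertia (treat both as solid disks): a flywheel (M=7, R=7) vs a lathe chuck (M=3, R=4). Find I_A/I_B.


Given: M1=7 kg, R1=7 m, M2=3 kg, R2=4 m
For a disk: I = (1/2)*M*R^2, so I_A/I_B = (M1*R1^2)/(M2*R2^2)
M1*R1^2 = 7*49 = 343
M2*R2^2 = 3*16 = 48
I_A/I_B = 343/48 = 343/48

343/48


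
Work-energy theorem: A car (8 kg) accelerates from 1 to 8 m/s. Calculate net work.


Given: m = 8 kg, v0 = 1 m/s, v = 8 m/s
Using W = (1/2)*m*(v^2 - v0^2)
v^2 = 8^2 = 64
v0^2 = 1^2 = 1
v^2 - v0^2 = 64 - 1 = 63
W = (1/2)*8*63 = 252 J

252 J


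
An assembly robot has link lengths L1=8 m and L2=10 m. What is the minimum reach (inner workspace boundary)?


Given: L1 = 8 m, L2 = 10 m
For a 2-link planar arm, min reach = |L1 - L2| (second link folded back)
Min reach = |8 - 10|
Min reach = 2 m

2 m


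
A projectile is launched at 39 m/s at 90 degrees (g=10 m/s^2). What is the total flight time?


Given: v0 = 39 m/s, theta = 90 deg, g = 10 m/s^2
sin(90) = 1
Using T = 2*v0*sin(theta) / g
T = 2*39*1 / 10
T = 78 / 10
T = 39/5 s

39/5 s


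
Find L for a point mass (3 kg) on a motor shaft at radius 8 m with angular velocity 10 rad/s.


Given: m = 3 kg, r = 8 m, omega = 10 rad/s
For a point mass: I = m*r^2
I = 3*8^2 = 3*64 = 192
L = I*omega = 192*10
L = 1920 kg*m^2/s

1920 kg*m^2/s


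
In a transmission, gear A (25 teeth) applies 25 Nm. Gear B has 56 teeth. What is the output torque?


Given: N1 = 25, N2 = 56, T1 = 25 Nm
Using T2/T1 = N2/N1
T2 = T1 * N2 / N1
T2 = 25 * 56 / 25
T2 = 1400 / 25
T2 = 56 Nm

56 Nm


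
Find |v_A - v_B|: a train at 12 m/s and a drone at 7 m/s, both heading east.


Given: v_A = 12 m/s east, v_B = 7 m/s east
Both move in the same direction; relative speed = |v_A - v_B|
|12 - 7| = |5|
= 5 m/s

5 m/s


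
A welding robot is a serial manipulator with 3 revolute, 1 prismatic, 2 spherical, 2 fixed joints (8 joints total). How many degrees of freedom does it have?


Given: serial robot with 3 revolute, 1 prismatic, 2 spherical, 2 fixed joints
DOF contribution per joint type: revolute=1, prismatic=1, spherical=3, fixed=0
DOF = 3*1 + 1*1 + 2*3 + 2*0
DOF = 10

10


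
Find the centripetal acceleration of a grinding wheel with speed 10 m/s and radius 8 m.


Given: v = 10 m/s, r = 8 m
Using a_c = v^2 / r
a_c = 10^2 / 8
a_c = 100 / 8
a_c = 25/2 m/s^2

25/2 m/s^2


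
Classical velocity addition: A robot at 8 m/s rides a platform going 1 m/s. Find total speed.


Given: object velocity = 8 m/s, platform velocity = 1 m/s (same direction)
Using classical velocity addition: v_total = v_object + v_platform
v_total = 8 + 1
v_total = 9 m/s

9 m/s


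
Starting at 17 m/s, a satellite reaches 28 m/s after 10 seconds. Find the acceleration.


Given: initial velocity v0 = 17 m/s, final velocity v = 28 m/s, time t = 10 s
Using a = (v - v0) / t
a = (28 - 17) / 10
a = 11 / 10
a = 11/10 m/s^2

11/10 m/s^2


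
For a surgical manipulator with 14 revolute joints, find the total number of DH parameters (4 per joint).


Given: 14 joints, 4 DH parameters per joint (d, theta, a, alpha)
Total DH parameters = number_of_joints * 4
Total = 14 * 4
Total = 56

56


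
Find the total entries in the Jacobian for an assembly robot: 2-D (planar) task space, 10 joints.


Given: task space dimension = 2, joints = 10
Jacobian is a 2 x 10 matrix
Total entries = rows * columns
Total = 2 * 10
Total = 20

20


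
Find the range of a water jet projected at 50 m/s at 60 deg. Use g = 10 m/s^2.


Given: v0 = 50 m/s, theta = 60 deg, g = 10 m/s^2
sin(2*60) = sin(120) = sqrt(3)/2
Using R = v0^2 * sin(2*theta) / g
R = 50^2 * (sqrt(3)/2) / 10
R = 2500 * sqrt(3) / 20
R = 125*sqrt(3) m

125*sqrt(3) m


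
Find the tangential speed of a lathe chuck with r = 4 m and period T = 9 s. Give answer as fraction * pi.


Given: radius r = 4 m, period T = 9 s
Using v = 2*pi*r / T
v = 2*pi*4 / 9
v = 8*pi / 9
v = 8/9*pi m/s

8/9*pi m/s


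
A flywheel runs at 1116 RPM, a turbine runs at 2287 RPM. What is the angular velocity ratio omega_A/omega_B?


Given: RPM_A = 1116, RPM_B = 2287
omega = 2*pi*RPM/60, so omega_A/omega_B = RPM_A / RPM_B
omega_A/omega_B = 1116 / 2287
omega_A/omega_B = 1116/2287

1116/2287


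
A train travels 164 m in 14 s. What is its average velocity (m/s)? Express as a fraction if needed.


Given: distance d = 164 m, time t = 14 s
Using v = d / t
v = 164 / 14
v = 82/7 m/s

82/7 m/s


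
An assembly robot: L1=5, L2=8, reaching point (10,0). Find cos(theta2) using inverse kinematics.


Given: L1 = 5, L2 = 8, target (x, y) = (10, 0)
Using cos(theta2) = (x^2 + y^2 - L1^2 - L2^2) / (2*L1*L2)
x^2 + y^2 = 10^2 + 0 = 100
L1^2 + L2^2 = 25 + 64 = 89
Numerator = 100 - 89 = 11
Denominator = 2*5*8 = 80
cos(theta2) = 11/80 = 11/80

11/80


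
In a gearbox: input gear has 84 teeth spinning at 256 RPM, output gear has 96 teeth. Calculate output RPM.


Given: N1 = 84 teeth, w1 = 256 RPM, N2 = 96 teeth
Using N1*w1 = N2*w2
w2 = N1*w1 / N2
w2 = 84*256 / 96
w2 = 21504 / 96
w2 = 224 RPM

224 RPM


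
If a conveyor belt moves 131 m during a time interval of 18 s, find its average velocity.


Given: distance d = 131 m, time t = 18 s
Using v = d / t
v = 131 / 18
v = 131/18 m/s

131/18 m/s


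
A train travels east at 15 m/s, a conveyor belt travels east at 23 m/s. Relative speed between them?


Given: v_A = 15 m/s east, v_B = 23 m/s east
Both move in the same direction; relative speed = |v_A - v_B|
|15 - 23| = |-8|
= 8 m/s

8 m/s


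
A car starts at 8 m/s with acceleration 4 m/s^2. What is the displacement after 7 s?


Given: v0 = 8 m/s, a = 4 m/s^2, t = 7 s
Using s = v0*t + (1/2)*a*t^2
s = 8*7 + (1/2)*4*7^2
s = 56 + (1/2)*196
s = 56 + 98
s = 154

154 m


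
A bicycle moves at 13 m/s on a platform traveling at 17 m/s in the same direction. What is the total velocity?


Given: object velocity = 13 m/s, platform velocity = 17 m/s (same direction)
Using classical velocity addition: v_total = v_object + v_platform
v_total = 13 + 17
v_total = 30 m/s

30 m/s


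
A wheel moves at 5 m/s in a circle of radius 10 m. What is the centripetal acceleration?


Given: v = 5 m/s, r = 10 m
Using a_c = v^2 / r
a_c = 5^2 / 10
a_c = 25 / 10
a_c = 5/2 m/s^2

5/2 m/s^2


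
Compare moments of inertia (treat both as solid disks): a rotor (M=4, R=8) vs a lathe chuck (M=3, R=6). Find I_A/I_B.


Given: M1=4 kg, R1=8 m, M2=3 kg, R2=6 m
For a disk: I = (1/2)*M*R^2, so I_A/I_B = (M1*R1^2)/(M2*R2^2)
M1*R1^2 = 4*64 = 256
M2*R2^2 = 3*36 = 108
I_A/I_B = 256/108 = 64/27

64/27


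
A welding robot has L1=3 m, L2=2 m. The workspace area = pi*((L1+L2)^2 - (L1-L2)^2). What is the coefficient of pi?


Given: L1 = 3, L2 = 2
(L1+L2)^2 = (5)^2 = 25
(L1-L2)^2 = (1)^2 = 1
Difference = 25 - 1 = 24
This equals 4*L1*L2 = 4*3*2 = 24
Workspace area = 24*pi

24


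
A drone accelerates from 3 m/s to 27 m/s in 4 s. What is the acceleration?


Given: initial velocity v0 = 3 m/s, final velocity v = 27 m/s, time t = 4 s
Using a = (v - v0) / t
a = (27 - 3) / 4
a = 24 / 4
a = 6 m/s^2

6 m/s^2


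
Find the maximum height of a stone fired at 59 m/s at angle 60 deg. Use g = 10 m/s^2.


Given: v0 = 59 m/s, theta = 60 deg, g = 10 m/s^2
sin^2(60) = 3/4
Using H = v0^2 * sin^2(theta) / (2*g)
H = 59^2 * 3/4 / (2*10)
H = 3481 * 3/4 / 20
H = 10443/4 / 20
H = 10443/80 m

10443/80 m


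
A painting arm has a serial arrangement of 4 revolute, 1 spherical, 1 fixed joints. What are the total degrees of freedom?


Given: serial robot with 4 revolute, 1 spherical, 1 fixed joints
DOF contribution per joint type: revolute=1, prismatic=1, spherical=3, fixed=0
DOF = 4*1 + 1*3 + 1*0
DOF = 7

7


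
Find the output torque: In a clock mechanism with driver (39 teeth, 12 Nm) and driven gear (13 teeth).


Given: N1 = 39, N2 = 13, T1 = 12 Nm
Using T2/T1 = N2/N1
T2 = T1 * N2 / N1
T2 = 12 * 13 / 39
T2 = 156 / 39
T2 = 4 Nm

4 Nm


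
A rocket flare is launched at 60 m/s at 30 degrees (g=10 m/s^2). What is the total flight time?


Given: v0 = 60 m/s, theta = 30 deg, g = 10 m/s^2
sin(30) = 1/2
Using T = 2*v0*sin(theta) / g
T = 2*60*1/2 / 10
T = 60 / 10
T = 6 s

6 s


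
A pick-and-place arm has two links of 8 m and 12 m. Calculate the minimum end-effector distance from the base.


Given: L1 = 8 m, L2 = 12 m
For a 2-link planar arm, min reach = |L1 - L2| (second link folded back)
Min reach = |8 - 12|
Min reach = 4 m

4 m


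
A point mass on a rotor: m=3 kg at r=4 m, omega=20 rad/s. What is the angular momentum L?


Given: m = 3 kg, r = 4 m, omega = 20 rad/s
For a point mass: I = m*r^2
I = 3*4^2 = 3*16 = 48
L = I*omega = 48*20
L = 960 kg*m^2/s

960 kg*m^2/s


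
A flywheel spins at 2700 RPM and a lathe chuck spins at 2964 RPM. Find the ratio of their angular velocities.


Given: RPM_A = 2700, RPM_B = 2964
omega = 2*pi*RPM/60, so omega_A/omega_B = RPM_A / RPM_B
omega_A/omega_B = 2700 / 2964
omega_A/omega_B = 225/247

225/247


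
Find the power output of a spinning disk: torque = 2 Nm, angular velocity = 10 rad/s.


Given: tau = 2 Nm, omega = 10 rad/s
Using P = tau * omega
P = 2 * 10
P = 20 W

20 W


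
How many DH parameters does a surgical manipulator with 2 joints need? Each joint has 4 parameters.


Given: 2 joints, 4 DH parameters per joint (d, theta, a, alpha)
Total DH parameters = number_of_joints * 4
Total = 2 * 4
Total = 8

8


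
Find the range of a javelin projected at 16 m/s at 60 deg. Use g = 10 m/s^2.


Given: v0 = 16 m/s, theta = 60 deg, g = 10 m/s^2
sin(2*60) = sin(120) = sqrt(3)/2
Using R = v0^2 * sin(2*theta) / g
R = 16^2 * (sqrt(3)/2) / 10
R = 256 * sqrt(3) / 20
R = 64/5*sqrt(3) m

64/5*sqrt(3) m


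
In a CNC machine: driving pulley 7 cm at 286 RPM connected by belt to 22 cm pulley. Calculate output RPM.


Given: D1 = 7 cm, w1 = 286 RPM, D2 = 22 cm
Using D1*w1 = D2*w2
w2 = D1*w1 / D2
w2 = 7*286 / 22
w2 = 2002 / 22
w2 = 91 RPM

91 RPM


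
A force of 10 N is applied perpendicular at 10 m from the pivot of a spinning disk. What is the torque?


Given: F = 10 N, r = 10 m, angle = 90 deg (perpendicular)
Using tau = F * r * sin(90)
sin(90) = 1
tau = 10 * 10 * 1
tau = 100 Nm

100 Nm


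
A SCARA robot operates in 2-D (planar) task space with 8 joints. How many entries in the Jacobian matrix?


Given: task space dimension = 2, joints = 8
Jacobian is a 2 x 8 matrix
Total entries = rows * columns
Total = 2 * 8
Total = 16

16


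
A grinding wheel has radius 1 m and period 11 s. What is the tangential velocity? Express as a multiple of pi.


Given: radius r = 1 m, period T = 11 s
Using v = 2*pi*r / T
v = 2*pi*1 / 11
v = 2*pi / 11
v = 2/11*pi m/s

2/11*pi m/s


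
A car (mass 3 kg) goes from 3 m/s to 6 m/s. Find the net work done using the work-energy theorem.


Given: m = 3 kg, v0 = 3 m/s, v = 6 m/s
Using W = (1/2)*m*(v^2 - v0^2)
v^2 = 6^2 = 36
v0^2 = 3^2 = 9
v^2 - v0^2 = 36 - 9 = 27
W = (1/2)*3*27 = 81/2 J

81/2 J


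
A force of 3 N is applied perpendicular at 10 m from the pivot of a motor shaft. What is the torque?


Given: F = 3 N, r = 10 m, angle = 90 deg (perpendicular)
Using tau = F * r * sin(90)
sin(90) = 1
tau = 3 * 10 * 1
tau = 30 Nm

30 Nm


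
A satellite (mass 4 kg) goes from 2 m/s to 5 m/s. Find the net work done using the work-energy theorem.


Given: m = 4 kg, v0 = 2 m/s, v = 5 m/s
Using W = (1/2)*m*(v^2 - v0^2)
v^2 = 5^2 = 25
v0^2 = 2^2 = 4
v^2 - v0^2 = 25 - 4 = 21
W = (1/2)*4*21 = 42 J

42 J


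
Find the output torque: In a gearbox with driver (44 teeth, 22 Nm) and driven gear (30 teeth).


Given: N1 = 44, N2 = 30, T1 = 22 Nm
Using T2/T1 = N2/N1
T2 = T1 * N2 / N1
T2 = 22 * 30 / 44
T2 = 660 / 44
T2 = 15 Nm

15 Nm


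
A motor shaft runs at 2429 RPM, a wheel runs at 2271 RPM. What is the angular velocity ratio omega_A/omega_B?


Given: RPM_A = 2429, RPM_B = 2271
omega = 2*pi*RPM/60, so omega_A/omega_B = RPM_A / RPM_B
omega_A/omega_B = 2429 / 2271
omega_A/omega_B = 2429/2271

2429/2271


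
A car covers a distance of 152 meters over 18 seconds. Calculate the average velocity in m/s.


Given: distance d = 152 m, time t = 18 s
Using v = d / t
v = 152 / 18
v = 76/9 m/s

76/9 m/s


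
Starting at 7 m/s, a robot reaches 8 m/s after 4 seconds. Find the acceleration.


Given: initial velocity v0 = 7 m/s, final velocity v = 8 m/s, time t = 4 s
Using a = (v - v0) / t
a = (8 - 7) / 4
a = 1 / 4
a = 1/4 m/s^2

1/4 m/s^2


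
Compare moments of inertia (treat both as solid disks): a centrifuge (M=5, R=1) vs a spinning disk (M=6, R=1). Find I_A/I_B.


Given: M1=5 kg, R1=1 m, M2=6 kg, R2=1 m
For a disk: I = (1/2)*M*R^2, so I_A/I_B = (M1*R1^2)/(M2*R2^2)
M1*R1^2 = 5*1 = 5
M2*R2^2 = 6*1 = 6
I_A/I_B = 5/6 = 5/6

5/6


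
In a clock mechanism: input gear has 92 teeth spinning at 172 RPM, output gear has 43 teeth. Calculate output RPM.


Given: N1 = 92 teeth, w1 = 172 RPM, N2 = 43 teeth
Using N1*w1 = N2*w2
w2 = N1*w1 / N2
w2 = 92*172 / 43
w2 = 15824 / 43
w2 = 368 RPM

368 RPM


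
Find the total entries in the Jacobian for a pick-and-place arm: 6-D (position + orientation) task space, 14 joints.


Given: task space dimension = 6, joints = 14
Jacobian is a 6 x 14 matrix
Total entries = rows * columns
Total = 6 * 14
Total = 84

84


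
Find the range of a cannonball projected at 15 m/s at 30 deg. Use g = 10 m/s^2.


Given: v0 = 15 m/s, theta = 30 deg, g = 10 m/s^2
sin(2*30) = sin(60) = sqrt(3)/2
Using R = v0^2 * sin(2*theta) / g
R = 15^2 * (sqrt(3)/2) / 10
R = 225 * sqrt(3) / 20
R = 45/4*sqrt(3) m

45/4*sqrt(3) m


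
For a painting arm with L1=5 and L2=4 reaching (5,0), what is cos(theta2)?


Given: L1 = 5, L2 = 4, target (x, y) = (5, 0)
Using cos(theta2) = (x^2 + y^2 - L1^2 - L2^2) / (2*L1*L2)
x^2 + y^2 = 5^2 + 0 = 25
L1^2 + L2^2 = 25 + 16 = 41
Numerator = 25 - 41 = -16
Denominator = 2*5*4 = 40
cos(theta2) = -16/40 = -2/5

-2/5


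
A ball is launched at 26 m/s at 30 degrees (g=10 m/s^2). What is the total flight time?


Given: v0 = 26 m/s, theta = 30 deg, g = 10 m/s^2
sin(30) = 1/2
Using T = 2*v0*sin(theta) / g
T = 2*26*1/2 / 10
T = 26 / 10
T = 13/5 s

13/5 s


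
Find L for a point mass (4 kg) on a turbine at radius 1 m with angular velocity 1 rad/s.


Given: m = 4 kg, r = 1 m, omega = 1 rad/s
For a point mass: I = m*r^2
I = 4*1^2 = 4*1 = 4
L = I*omega = 4*1
L = 4 kg*m^2/s

4 kg*m^2/s


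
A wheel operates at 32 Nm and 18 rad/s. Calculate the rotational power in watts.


Given: tau = 32 Nm, omega = 18 rad/s
Using P = tau * omega
P = 32 * 18
P = 576 W

576 W


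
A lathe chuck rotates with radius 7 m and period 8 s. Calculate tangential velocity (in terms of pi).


Given: radius r = 7 m, period T = 8 s
Using v = 2*pi*r / T
v = 2*pi*7 / 8
v = 14*pi / 8
v = 7/4*pi m/s

7/4*pi m/s


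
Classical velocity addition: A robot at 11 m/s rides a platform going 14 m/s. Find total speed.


Given: object velocity = 11 m/s, platform velocity = 14 m/s (same direction)
Using classical velocity addition: v_total = v_object + v_platform
v_total = 11 + 14
v_total = 25 m/s

25 m/s


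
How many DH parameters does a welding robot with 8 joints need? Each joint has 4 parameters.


Given: 8 joints, 4 DH parameters per joint (d, theta, a, alpha)
Total DH parameters = number_of_joints * 4
Total = 8 * 4
Total = 32

32


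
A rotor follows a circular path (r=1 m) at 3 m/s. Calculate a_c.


Given: v = 3 m/s, r = 1 m
Using a_c = v^2 / r
a_c = 3^2 / 1
a_c = 9 / 1
a_c = 9 m/s^2

9 m/s^2


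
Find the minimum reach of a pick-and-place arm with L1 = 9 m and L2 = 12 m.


Given: L1 = 9 m, L2 = 12 m
For a 2-link planar arm, min reach = |L1 - L2| (second link folded back)
Min reach = |9 - 12|
Min reach = 3 m

3 m


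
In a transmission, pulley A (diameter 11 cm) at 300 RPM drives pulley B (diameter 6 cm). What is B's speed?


Given: D1 = 11 cm, w1 = 300 RPM, D2 = 6 cm
Using D1*w1 = D2*w2
w2 = D1*w1 / D2
w2 = 11*300 / 6
w2 = 3300 / 6
w2 = 550 RPM

550 RPM


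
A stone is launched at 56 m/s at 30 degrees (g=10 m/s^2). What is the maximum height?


Given: v0 = 56 m/s, theta = 30 deg, g = 10 m/s^2
sin^2(30) = 1/4
Using H = v0^2 * sin^2(theta) / (2*g)
H = 56^2 * 1/4 / (2*10)
H = 3136 * 1/4 / 20
H = 784 / 20
H = 196/5 m

196/5 m


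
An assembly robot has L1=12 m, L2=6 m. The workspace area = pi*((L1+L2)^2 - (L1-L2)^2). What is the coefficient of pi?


Given: L1 = 12, L2 = 6
(L1+L2)^2 = (18)^2 = 324
(L1-L2)^2 = (6)^2 = 36
Difference = 324 - 36 = 288
This equals 4*L1*L2 = 4*12*6 = 288
Workspace area = 288*pi

288


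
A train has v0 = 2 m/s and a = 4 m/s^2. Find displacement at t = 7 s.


Given: v0 = 2 m/s, a = 4 m/s^2, t = 7 s
Using s = v0*t + (1/2)*a*t^2
s = 2*7 + (1/2)*4*7^2
s = 14 + (1/2)*196
s = 14 + 98
s = 112

112 m


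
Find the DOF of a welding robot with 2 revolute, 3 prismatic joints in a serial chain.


Given: serial robot with 2 revolute, 3 prismatic joints
DOF contribution per joint type: revolute=1, prismatic=1, spherical=3, fixed=0
DOF = 2*1 + 3*1
DOF = 5

5


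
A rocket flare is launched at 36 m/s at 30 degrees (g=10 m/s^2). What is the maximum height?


Given: v0 = 36 m/s, theta = 30 deg, g = 10 m/s^2
sin^2(30) = 1/4
Using H = v0^2 * sin^2(theta) / (2*g)
H = 36^2 * 1/4 / (2*10)
H = 1296 * 1/4 / 20
H = 324 / 20
H = 81/5 m

81/5 m


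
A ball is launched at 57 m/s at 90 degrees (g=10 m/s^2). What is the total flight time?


Given: v0 = 57 m/s, theta = 90 deg, g = 10 m/s^2
sin(90) = 1
Using T = 2*v0*sin(theta) / g
T = 2*57*1 / 10
T = 114 / 10
T = 57/5 s

57/5 s


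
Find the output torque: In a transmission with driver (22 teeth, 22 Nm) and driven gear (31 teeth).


Given: N1 = 22, N2 = 31, T1 = 22 Nm
Using T2/T1 = N2/N1
T2 = T1 * N2 / N1
T2 = 22 * 31 / 22
T2 = 682 / 22
T2 = 31 Nm

31 Nm


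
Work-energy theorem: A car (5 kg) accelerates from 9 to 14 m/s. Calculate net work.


Given: m = 5 kg, v0 = 9 m/s, v = 14 m/s
Using W = (1/2)*m*(v^2 - v0^2)
v^2 = 14^2 = 196
v0^2 = 9^2 = 81
v^2 - v0^2 = 196 - 81 = 115
W = (1/2)*5*115 = 575/2 J

575/2 J


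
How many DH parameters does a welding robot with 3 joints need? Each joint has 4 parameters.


Given: 3 joints, 4 DH parameters per joint (d, theta, a, alpha)
Total DH parameters = number_of_joints * 4
Total = 3 * 4
Total = 12

12


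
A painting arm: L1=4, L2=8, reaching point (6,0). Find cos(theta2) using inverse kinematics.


Given: L1 = 4, L2 = 8, target (x, y) = (6, 0)
Using cos(theta2) = (x^2 + y^2 - L1^2 - L2^2) / (2*L1*L2)
x^2 + y^2 = 6^2 + 0 = 36
L1^2 + L2^2 = 16 + 64 = 80
Numerator = 36 - 80 = -44
Denominator = 2*4*8 = 64
cos(theta2) = -44/64 = -11/16

-11/16


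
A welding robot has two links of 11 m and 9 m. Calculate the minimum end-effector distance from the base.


Given: L1 = 11 m, L2 = 9 m
For a 2-link planar arm, min reach = |L1 - L2| (second link folded back)
Min reach = |11 - 9|
Min reach = 2 m

2 m


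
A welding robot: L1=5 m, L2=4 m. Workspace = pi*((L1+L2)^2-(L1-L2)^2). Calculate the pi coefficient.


Given: L1 = 5, L2 = 4
(L1+L2)^2 = (9)^2 = 81
(L1-L2)^2 = (1)^2 = 1
Difference = 81 - 1 = 80
This equals 4*L1*L2 = 4*5*4 = 80
Workspace area = 80*pi

80


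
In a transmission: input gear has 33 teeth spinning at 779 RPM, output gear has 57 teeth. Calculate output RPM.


Given: N1 = 33 teeth, w1 = 779 RPM, N2 = 57 teeth
Using N1*w1 = N2*w2
w2 = N1*w1 / N2
w2 = 33*779 / 57
w2 = 25707 / 57
w2 = 451 RPM

451 RPM


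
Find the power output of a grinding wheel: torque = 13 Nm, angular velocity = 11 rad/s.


Given: tau = 13 Nm, omega = 11 rad/s
Using P = tau * omega
P = 13 * 11
P = 143 W

143 W


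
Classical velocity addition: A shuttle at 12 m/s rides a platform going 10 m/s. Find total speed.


Given: object velocity = 12 m/s, platform velocity = 10 m/s (same direction)
Using classical velocity addition: v_total = v_object + v_platform
v_total = 12 + 10
v_total = 22 m/s

22 m/s


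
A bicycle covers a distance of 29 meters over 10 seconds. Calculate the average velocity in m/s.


Given: distance d = 29 m, time t = 10 s
Using v = d / t
v = 29 / 10
v = 29/10 m/s

29/10 m/s


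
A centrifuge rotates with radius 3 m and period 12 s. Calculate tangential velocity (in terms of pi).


Given: radius r = 3 m, period T = 12 s
Using v = 2*pi*r / T
v = 2*pi*3 / 12
v = 6*pi / 12
v = 1/2*pi m/s

1/2*pi m/s


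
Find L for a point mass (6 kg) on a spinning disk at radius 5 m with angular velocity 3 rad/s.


Given: m = 6 kg, r = 5 m, omega = 3 rad/s
For a point mass: I = m*r^2
I = 6*5^2 = 6*25 = 150
L = I*omega = 150*3
L = 450 kg*m^2/s

450 kg*m^2/s


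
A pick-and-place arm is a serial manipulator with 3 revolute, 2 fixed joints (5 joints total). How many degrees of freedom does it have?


Given: serial robot with 3 revolute, 2 fixed joints
DOF contribution per joint type: revolute=1, prismatic=1, spherical=3, fixed=0
DOF = 3*1 + 2*0
DOF = 3

3


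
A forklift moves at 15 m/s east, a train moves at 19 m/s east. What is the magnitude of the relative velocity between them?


Given: v_A = 15 m/s east, v_B = 19 m/s east
Both move in the same direction; relative speed = |v_A - v_B|
|15 - 19| = |-4|
= 4 m/s

4 m/s


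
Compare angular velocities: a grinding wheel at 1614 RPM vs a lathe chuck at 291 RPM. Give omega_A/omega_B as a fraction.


Given: RPM_A = 1614, RPM_B = 291
omega = 2*pi*RPM/60, so omega_A/omega_B = RPM_A / RPM_B
omega_A/omega_B = 1614 / 291
omega_A/omega_B = 538/97

538/97


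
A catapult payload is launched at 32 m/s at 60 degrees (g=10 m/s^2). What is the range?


Given: v0 = 32 m/s, theta = 60 deg, g = 10 m/s^2
sin(2*60) = sin(120) = sqrt(3)/2
Using R = v0^2 * sin(2*theta) / g
R = 32^2 * (sqrt(3)/2) / 10
R = 1024 * sqrt(3) / 20
R = 256/5*sqrt(3) m

256/5*sqrt(3) m


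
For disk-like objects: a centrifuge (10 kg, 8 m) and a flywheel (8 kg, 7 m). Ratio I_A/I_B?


Given: M1=10 kg, R1=8 m, M2=8 kg, R2=7 m
For a disk: I = (1/2)*M*R^2, so I_A/I_B = (M1*R1^2)/(M2*R2^2)
M1*R1^2 = 10*64 = 640
M2*R2^2 = 8*49 = 392
I_A/I_B = 640/392 = 80/49

80/49


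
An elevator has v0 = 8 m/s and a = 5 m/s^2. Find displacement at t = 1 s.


Given: v0 = 8 m/s, a = 5 m/s^2, t = 1 s
Using s = v0*t + (1/2)*a*t^2
s = 8*1 + (1/2)*5*1^2
s = 8 + (1/2)*5
s = 8 + 5/2
s = 21/2

21/2 m


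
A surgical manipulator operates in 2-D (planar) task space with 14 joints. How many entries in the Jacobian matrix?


Given: task space dimension = 2, joints = 14
Jacobian is a 2 x 14 matrix
Total entries = rows * columns
Total = 2 * 14
Total = 28

28


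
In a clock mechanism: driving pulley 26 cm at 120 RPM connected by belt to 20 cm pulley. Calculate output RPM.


Given: D1 = 26 cm, w1 = 120 RPM, D2 = 20 cm
Using D1*w1 = D2*w2
w2 = D1*w1 / D2
w2 = 26*120 / 20
w2 = 3120 / 20
w2 = 156 RPM

156 RPM


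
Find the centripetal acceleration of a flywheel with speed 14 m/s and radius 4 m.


Given: v = 14 m/s, r = 4 m
Using a_c = v^2 / r
a_c = 14^2 / 4
a_c = 196 / 4
a_c = 49 m/s^2

49 m/s^2


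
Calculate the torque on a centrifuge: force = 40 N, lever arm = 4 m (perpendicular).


Given: F = 40 N, r = 4 m, angle = 90 deg (perpendicular)
Using tau = F * r * sin(90)
sin(90) = 1
tau = 40 * 4 * 1
tau = 160 Nm

160 Nm


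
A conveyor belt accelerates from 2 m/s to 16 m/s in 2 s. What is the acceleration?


Given: initial velocity v0 = 2 m/s, final velocity v = 16 m/s, time t = 2 s
Using a = (v - v0) / t
a = (16 - 2) / 2
a = 14 / 2
a = 7 m/s^2

7 m/s^2


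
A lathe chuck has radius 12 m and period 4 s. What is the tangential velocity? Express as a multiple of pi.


Given: radius r = 12 m, period T = 4 s
Using v = 2*pi*r / T
v = 2*pi*12 / 4
v = 24*pi / 4
v = 6*pi m/s

6*pi m/s


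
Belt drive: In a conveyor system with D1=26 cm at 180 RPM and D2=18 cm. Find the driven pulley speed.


Given: D1 = 26 cm, w1 = 180 RPM, D2 = 18 cm
Using D1*w1 = D2*w2
w2 = D1*w1 / D2
w2 = 26*180 / 18
w2 = 4680 / 18
w2 = 260 RPM

260 RPM


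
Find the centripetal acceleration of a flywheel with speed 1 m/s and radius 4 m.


Given: v = 1 m/s, r = 4 m
Using a_c = v^2 / r
a_c = 1^2 / 4
a_c = 1 / 4
a_c = 1/4 m/s^2

1/4 m/s^2


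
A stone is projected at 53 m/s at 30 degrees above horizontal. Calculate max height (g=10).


Given: v0 = 53 m/s, theta = 30 deg, g = 10 m/s^2
sin^2(30) = 1/4
Using H = v0^2 * sin^2(theta) / (2*g)
H = 53^2 * 1/4 / (2*10)
H = 2809 * 1/4 / 20
H = 2809/4 / 20
H = 2809/80 m

2809/80 m


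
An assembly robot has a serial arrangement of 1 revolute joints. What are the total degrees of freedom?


Given: serial robot with 1 revolute joints
DOF contribution per joint type: revolute=1, prismatic=1, spherical=3, fixed=0
DOF = 1*1
DOF = 1

1


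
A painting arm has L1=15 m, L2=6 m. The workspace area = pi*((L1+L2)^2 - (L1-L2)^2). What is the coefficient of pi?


Given: L1 = 15, L2 = 6
(L1+L2)^2 = (21)^2 = 441
(L1-L2)^2 = (9)^2 = 81
Difference = 441 - 81 = 360
This equals 4*L1*L2 = 4*15*6 = 360
Workspace area = 360*pi

360


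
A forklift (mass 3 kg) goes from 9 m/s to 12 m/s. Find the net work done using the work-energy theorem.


Given: m = 3 kg, v0 = 9 m/s, v = 12 m/s
Using W = (1/2)*m*(v^2 - v0^2)
v^2 = 12^2 = 144
v0^2 = 9^2 = 81
v^2 - v0^2 = 144 - 81 = 63
W = (1/2)*3*63 = 189/2 J

189/2 J


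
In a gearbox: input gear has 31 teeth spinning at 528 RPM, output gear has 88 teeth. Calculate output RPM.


Given: N1 = 31 teeth, w1 = 528 RPM, N2 = 88 teeth
Using N1*w1 = N2*w2
w2 = N1*w1 / N2
w2 = 31*528 / 88
w2 = 16368 / 88
w2 = 186 RPM

186 RPM


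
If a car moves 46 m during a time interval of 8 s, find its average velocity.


Given: distance d = 46 m, time t = 8 s
Using v = d / t
v = 46 / 8
v = 23/4 m/s

23/4 m/s


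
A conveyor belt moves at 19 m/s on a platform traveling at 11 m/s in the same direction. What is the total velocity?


Given: object velocity = 19 m/s, platform velocity = 11 m/s (same direction)
Using classical velocity addition: v_total = v_object + v_platform
v_total = 19 + 11
v_total = 30 m/s

30 m/s


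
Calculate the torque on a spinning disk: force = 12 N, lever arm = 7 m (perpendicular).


Given: F = 12 N, r = 7 m, angle = 90 deg (perpendicular)
Using tau = F * r * sin(90)
sin(90) = 1
tau = 12 * 7 * 1
tau = 84 Nm

84 Nm


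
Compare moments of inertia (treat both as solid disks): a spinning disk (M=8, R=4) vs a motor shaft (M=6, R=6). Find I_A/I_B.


Given: M1=8 kg, R1=4 m, M2=6 kg, R2=6 m
For a disk: I = (1/2)*M*R^2, so I_A/I_B = (M1*R1^2)/(M2*R2^2)
M1*R1^2 = 8*16 = 128
M2*R2^2 = 6*36 = 216
I_A/I_B = 128/216 = 16/27

16/27


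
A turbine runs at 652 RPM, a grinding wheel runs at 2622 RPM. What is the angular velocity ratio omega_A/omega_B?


Given: RPM_A = 652, RPM_B = 2622
omega = 2*pi*RPM/60, so omega_A/omega_B = RPM_A / RPM_B
omega_A/omega_B = 652 / 2622
omega_A/omega_B = 326/1311

326/1311


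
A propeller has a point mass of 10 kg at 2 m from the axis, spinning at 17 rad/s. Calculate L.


Given: m = 10 kg, r = 2 m, omega = 17 rad/s
For a point mass: I = m*r^2
I = 10*2^2 = 10*4 = 40
L = I*omega = 40*17
L = 680 kg*m^2/s

680 kg*m^2/s


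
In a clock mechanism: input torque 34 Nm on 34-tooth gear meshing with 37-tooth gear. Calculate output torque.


Given: N1 = 34, N2 = 37, T1 = 34 Nm
Using T2/T1 = N2/N1
T2 = T1 * N2 / N1
T2 = 34 * 37 / 34
T2 = 1258 / 34
T2 = 37 Nm

37 Nm


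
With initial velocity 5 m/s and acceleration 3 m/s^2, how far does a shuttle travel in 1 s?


Given: v0 = 5 m/s, a = 3 m/s^2, t = 1 s
Using s = v0*t + (1/2)*a*t^2
s = 5*1 + (1/2)*3*1^2
s = 5 + (1/2)*3
s = 5 + 3/2
s = 13/2

13/2 m


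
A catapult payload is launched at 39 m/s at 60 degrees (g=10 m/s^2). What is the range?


Given: v0 = 39 m/s, theta = 60 deg, g = 10 m/s^2
sin(2*60) = sin(120) = sqrt(3)/2
Using R = v0^2 * sin(2*theta) / g
R = 39^2 * (sqrt(3)/2) / 10
R = 1521 * sqrt(3) / 20
R = 1521/20*sqrt(3) m

1521/20*sqrt(3) m


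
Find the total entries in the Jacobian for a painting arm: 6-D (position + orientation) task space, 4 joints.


Given: task space dimension = 6, joints = 4
Jacobian is a 6 x 4 matrix
Total entries = rows * columns
Total = 6 * 4
Total = 24

24


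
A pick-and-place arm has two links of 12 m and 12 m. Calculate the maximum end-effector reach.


Given: L1 = 12 m, L2 = 12 m
For a 2-link planar arm, max reach = L1 + L2 (fully extended)
Max reach = 12 + 12
Max reach = 24 m

24 m


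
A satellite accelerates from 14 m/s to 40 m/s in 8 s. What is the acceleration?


Given: initial velocity v0 = 14 m/s, final velocity v = 40 m/s, time t = 8 s
Using a = (v - v0) / t
a = (40 - 14) / 8
a = 26 / 8
a = 13/4 m/s^2

13/4 m/s^2


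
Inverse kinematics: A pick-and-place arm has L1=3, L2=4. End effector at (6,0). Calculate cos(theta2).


Given: L1 = 3, L2 = 4, target (x, y) = (6, 0)
Using cos(theta2) = (x^2 + y^2 - L1^2 - L2^2) / (2*L1*L2)
x^2 + y^2 = 6^2 + 0 = 36
L1^2 + L2^2 = 9 + 16 = 25
Numerator = 36 - 25 = 11
Denominator = 2*3*4 = 24
cos(theta2) = 11/24 = 11/24

11/24


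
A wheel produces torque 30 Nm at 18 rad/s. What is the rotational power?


Given: tau = 30 Nm, omega = 18 rad/s
Using P = tau * omega
P = 30 * 18
P = 540 W

540 W


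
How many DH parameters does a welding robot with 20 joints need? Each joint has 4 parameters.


Given: 20 joints, 4 DH parameters per joint (d, theta, a, alpha)
Total DH parameters = number_of_joints * 4
Total = 20 * 4
Total = 80

80


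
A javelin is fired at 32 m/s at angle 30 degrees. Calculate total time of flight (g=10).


Given: v0 = 32 m/s, theta = 30 deg, g = 10 m/s^2
sin(30) = 1/2
Using T = 2*v0*sin(theta) / g
T = 2*32*1/2 / 10
T = 32 / 10
T = 16/5 s

16/5 s


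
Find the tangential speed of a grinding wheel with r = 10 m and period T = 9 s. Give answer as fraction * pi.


Given: radius r = 10 m, period T = 9 s
Using v = 2*pi*r / T
v = 2*pi*10 / 9
v = 20*pi / 9
v = 20/9*pi m/s

20/9*pi m/s


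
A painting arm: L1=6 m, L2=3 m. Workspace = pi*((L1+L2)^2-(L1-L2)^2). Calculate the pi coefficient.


Given: L1 = 6, L2 = 3
(L1+L2)^2 = (9)^2 = 81
(L1-L2)^2 = (3)^2 = 9
Difference = 81 - 9 = 72
This equals 4*L1*L2 = 4*6*3 = 72
Workspace area = 72*pi

72


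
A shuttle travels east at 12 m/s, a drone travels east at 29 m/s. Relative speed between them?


Given: v_A = 12 m/s east, v_B = 29 m/s east
Both move in the same direction; relative speed = |v_A - v_B|
|12 - 29| = |-17|
= 17 m/s

17 m/s


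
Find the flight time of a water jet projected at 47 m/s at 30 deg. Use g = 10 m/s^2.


Given: v0 = 47 m/s, theta = 30 deg, g = 10 m/s^2
sin(30) = 1/2
Using T = 2*v0*sin(theta) / g
T = 2*47*1/2 / 10
T = 47 / 10
T = 47/10 s

47/10 s


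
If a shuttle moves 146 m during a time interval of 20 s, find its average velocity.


Given: distance d = 146 m, time t = 20 s
Using v = d / t
v = 146 / 20
v = 73/10 m/s

73/10 m/s


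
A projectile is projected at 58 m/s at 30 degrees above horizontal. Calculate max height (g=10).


Given: v0 = 58 m/s, theta = 30 deg, g = 10 m/s^2
sin^2(30) = 1/4
Using H = v0^2 * sin^2(theta) / (2*g)
H = 58^2 * 1/4 / (2*10)
H = 3364 * 1/4 / 20
H = 841 / 20
H = 841/20 m

841/20 m


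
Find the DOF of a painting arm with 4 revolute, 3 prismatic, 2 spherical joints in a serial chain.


Given: serial robot with 4 revolute, 3 prismatic, 2 spherical joints
DOF contribution per joint type: revolute=1, prismatic=1, spherical=3, fixed=0
DOF = 4*1 + 3*1 + 2*3
DOF = 13

13


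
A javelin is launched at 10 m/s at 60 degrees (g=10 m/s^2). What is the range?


Given: v0 = 10 m/s, theta = 60 deg, g = 10 m/s^2
sin(2*60) = sin(120) = sqrt(3)/2
Using R = v0^2 * sin(2*theta) / g
R = 10^2 * (sqrt(3)/2) / 10
R = 100 * sqrt(3) / 20
R = 5*sqrt(3) m

5*sqrt(3) m


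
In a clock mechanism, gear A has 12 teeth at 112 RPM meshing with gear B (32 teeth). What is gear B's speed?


Given: N1 = 12 teeth, w1 = 112 RPM, N2 = 32 teeth
Using N1*w1 = N2*w2
w2 = N1*w1 / N2
w2 = 12*112 / 32
w2 = 1344 / 32
w2 = 42 RPM

42 RPM


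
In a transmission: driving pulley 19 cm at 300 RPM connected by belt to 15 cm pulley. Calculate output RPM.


Given: D1 = 19 cm, w1 = 300 RPM, D2 = 15 cm
Using D1*w1 = D2*w2
w2 = D1*w1 / D2
w2 = 19*300 / 15
w2 = 5700 / 15
w2 = 380 RPM

380 RPM


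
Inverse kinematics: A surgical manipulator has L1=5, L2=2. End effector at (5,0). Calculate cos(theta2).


Given: L1 = 5, L2 = 2, target (x, y) = (5, 0)
Using cos(theta2) = (x^2 + y^2 - L1^2 - L2^2) / (2*L1*L2)
x^2 + y^2 = 5^2 + 0 = 25
L1^2 + L2^2 = 25 + 4 = 29
Numerator = 25 - 29 = -4
Denominator = 2*5*2 = 20
cos(theta2) = -4/20 = -1/5

-1/5


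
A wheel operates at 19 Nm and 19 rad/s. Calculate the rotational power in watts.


Given: tau = 19 Nm, omega = 19 rad/s
Using P = tau * omega
P = 19 * 19
P = 361 W

361 W


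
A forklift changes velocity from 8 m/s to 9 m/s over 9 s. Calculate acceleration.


Given: initial velocity v0 = 8 m/s, final velocity v = 9 m/s, time t = 9 s
Using a = (v - v0) / t
a = (9 - 8) / 9
a = 1 / 9
a = 1/9 m/s^2

1/9 m/s^2


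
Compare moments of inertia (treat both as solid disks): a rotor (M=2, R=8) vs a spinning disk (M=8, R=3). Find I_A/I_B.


Given: M1=2 kg, R1=8 m, M2=8 kg, R2=3 m
For a disk: I = (1/2)*M*R^2, so I_A/I_B = (M1*R1^2)/(M2*R2^2)
M1*R1^2 = 2*64 = 128
M2*R2^2 = 8*9 = 72
I_A/I_B = 128/72 = 16/9

16/9


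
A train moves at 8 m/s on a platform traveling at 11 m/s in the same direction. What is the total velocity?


Given: object velocity = 8 m/s, platform velocity = 11 m/s (same direction)
Using classical velocity addition: v_total = v_object + v_platform
v_total = 8 + 11
v_total = 19 m/s

19 m/s


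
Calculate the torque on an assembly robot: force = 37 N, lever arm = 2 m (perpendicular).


Given: F = 37 N, r = 2 m, angle = 90 deg (perpendicular)
Using tau = F * r * sin(90)
sin(90) = 1
tau = 37 * 2 * 1
tau = 74 Nm

74 Nm


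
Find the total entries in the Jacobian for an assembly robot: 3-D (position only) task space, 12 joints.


Given: task space dimension = 3, joints = 12
Jacobian is a 3 x 12 matrix
Total entries = rows * columns
Total = 3 * 12
Total = 36

36


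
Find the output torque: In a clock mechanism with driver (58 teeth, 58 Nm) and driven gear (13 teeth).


Given: N1 = 58, N2 = 13, T1 = 58 Nm
Using T2/T1 = N2/N1
T2 = T1 * N2 / N1
T2 = 58 * 13 / 58
T2 = 754 / 58
T2 = 13 Nm

13 Nm


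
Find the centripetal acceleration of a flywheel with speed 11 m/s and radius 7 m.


Given: v = 11 m/s, r = 7 m
Using a_c = v^2 / r
a_c = 11^2 / 7
a_c = 121 / 7
a_c = 121/7 m/s^2

121/7 m/s^2


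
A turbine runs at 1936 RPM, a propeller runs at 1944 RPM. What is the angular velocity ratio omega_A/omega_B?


Given: RPM_A = 1936, RPM_B = 1944
omega = 2*pi*RPM/60, so omega_A/omega_B = RPM_A / RPM_B
omega_A/omega_B = 1936 / 1944
omega_A/omega_B = 242/243

242/243


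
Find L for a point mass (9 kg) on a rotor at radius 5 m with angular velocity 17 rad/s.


Given: m = 9 kg, r = 5 m, omega = 17 rad/s
For a point mass: I = m*r^2
I = 9*5^2 = 9*25 = 225
L = I*omega = 225*17
L = 3825 kg*m^2/s

3825 kg*m^2/s


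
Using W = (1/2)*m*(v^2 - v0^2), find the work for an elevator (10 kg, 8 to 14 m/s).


Given: m = 10 kg, v0 = 8 m/s, v = 14 m/s
Using W = (1/2)*m*(v^2 - v0^2)
v^2 = 14^2 = 196
v0^2 = 8^2 = 64
v^2 - v0^2 = 196 - 64 = 132
W = (1/2)*10*132 = 660 J

660 J


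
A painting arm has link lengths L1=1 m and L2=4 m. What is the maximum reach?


Given: L1 = 1 m, L2 = 4 m
For a 2-link planar arm, max reach = L1 + L2 (fully extended)
Max reach = 1 + 4
Max reach = 5 m

5 m


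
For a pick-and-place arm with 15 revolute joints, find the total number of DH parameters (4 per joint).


Given: 15 joints, 4 DH parameters per joint (d, theta, a, alpha)
Total DH parameters = number_of_joints * 4
Total = 15 * 4
Total = 60

60


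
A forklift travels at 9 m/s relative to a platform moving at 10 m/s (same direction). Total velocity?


Given: object velocity = 9 m/s, platform velocity = 10 m/s (same direction)
Using classical velocity addition: v_total = v_object + v_platform
v_total = 9 + 10
v_total = 19 m/s

19 m/s
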